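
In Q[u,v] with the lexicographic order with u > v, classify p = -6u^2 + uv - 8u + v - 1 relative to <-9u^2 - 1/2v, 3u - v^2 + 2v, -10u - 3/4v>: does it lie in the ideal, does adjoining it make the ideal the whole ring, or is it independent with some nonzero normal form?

First compute the reduced Gröbner basis of I by Buchberger's algorithm.
f_1 = -9u^2 - 1/2v, LT = u^2.
f_2 = 3u - v^2 + 2v, LT = u.
f_3 = -10u - 3/4v, LT = u.

S(f_1,f_2): lcm = u^2. S = 1/3uv^2 - 2/3uv + 1/18v.
  reduce S modulo (f_1, f_2, f_3):
  remainder 1/9v^4 - 4/9v^3 + 4/9v^2 + 1/18v ≠ 0; add h_4 = 1/9v^4 - 4/9v^3 + 4/9v^2 + 1/18v to the basis.

S(f_1,f_3): lcm = u^2. S = -3/40uv + 1/18v.
  reduce S modulo (f_1, f_2, f_3, h_4):
  remainder -1/40v^3 + 1/20v^2 + 1/18v ≠ 0; add h_5 = -1/40v^3 + 1/20v^2 + 1/18v to the basis.

S(f_2,f_3): lcm = u. S = -1/3v^2 + 71/120v.
  reduce S modulo (f_1, f_2, f_3, h_4, h_5):
  remainder -1/3v^2 + 71/120v ≠ 0; add h_6 = -1/3v^2 + 71/120v to the basis.

S(h_4,h_6): lcm = v^4. S = -89/40v^3 + 4v^2 + 1/2v.
  reduce S modulo (f_1, f_2, f_3, h_4, h_5, h_6):
  remainder -37751/7200v ≠ 0; add h_7 = -37751/7200v to the basis.

The other S-polynomials (S(f_1,h_4), S(f_2,h_4), S(f_3,h_4), S(f_1,h_5), S(f_2,h_5), S(f_3,h_5), S(h_4,h_5), S(f_1,h_6), S(f_2,h_6), S(f_3,h_6), S(h_5,h_6), S(f_1,h_7), S(f_2,h_7), S(f_3,h_7), S(h_4,h_7), S(h_5,h_7), S(h_6,h_7)) all reduce to 0 modulo the current basis, so we have a Gröbner basis.
Inter-reduce: drop elements whose leading term is divisible by another's, tail-reduce, and make monic.
Reduced Gröbner basis: {u, v}.
Label its elements g_1 = u, g_2 = v.

Reduce p = -6u^2 + uv - 8u + v - 1 modulo G:
  leading term u^2: subtract (-6u)·g_1 from -6u^2 + uv - 8u + v - 1 → uv - 8u + v - 1
  leading term uv: subtract (v)·g_1 from uv - 8u + v - 1 → -8u + v - 1
  leading term u: subtract (-8)·g_1 from -8u + v - 1 → v - 1
  leading term v: subtract (1)·g_2 from v - 1 → -1
  leading term 1: no divisor's leading term divides it; move -1 to the remainder.
  normal form = -1.
The normal form is nonzero, so p ∉ I. Since p minus its normal form lies in I, I + (p) = I + (r) where r = -1; decide whether this ideal is the whole ring.
Here r = -1 is a nonzero constant, hence a unit: 1 ∈ I + (p), the Gröbner basis of I + (p) is {1}, and the enlarged system has no common solution — adjoining p is inconsistent.

The remainder on division by a Gröbner basis is unique — it is the normal form.

Adjoining -6u^2 + uv - 8u + v - 1 makes the ideal the whole ring: the system is inconsistent.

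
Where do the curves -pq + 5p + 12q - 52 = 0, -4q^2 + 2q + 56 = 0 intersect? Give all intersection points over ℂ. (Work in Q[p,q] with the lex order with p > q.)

Compute a lex Gröbner basis by Buchberger's algorithm.
f_1 = -pq + 5p + 12q - 52, LT = pq.
f_2 = -4q^2 + 2q + 56, LT = q^2.

S(f_1,f_2): lcm = pq^2. S = -9/2pq + 14p - 12q^2 + 52q.
  leading term pq: subtract (9/2)·f_1 from -9/2pq + 14p - 12q^2 + 52q → -17/2p - 12q^2 - 2q + 234
  leading term p: no divisor's leading term divides it; move -17/2p to the remainder.
  leading term q^2: subtract (3)·f_2 from -12q^2 - 2q + 234 → -8q + 66
  leading term q: no divisor's leading term divides it; move -8q to the remainder.
  leading term 1: no divisor's leading term divides it; move 66 to the remainder.
  remainder -17/2p - 8q + 66 ≠ 0; add h_3 = -17/2p - 8q + 66 to the basis.

The other S-polynomials (S(f_1,h_3), S(f_2,h_3)) all reduce to 0 modulo the current basis, so we have a Gröbner basis.
Inter-reduce: drop elements whose leading term is divisible by another's, tail-reduce, and make monic.
Reduced Gröbner basis: {p + 16/17q - 132/17, q^2 - 1/2q - 14}.

Since the basis is lex-ordered, q^2 - 1/2q - 14 is univariate in q. Its roots are {-7/2, 4}. Back-substituting each root into the other basis elements fixes the other coordinates.
  q = -7/2: the earlier basis element becomes p - 188/17 = 0, giving p = 188/17 — point (188/17, -7/2).
  q = 4: the earlier basis element becomes p - 4 = 0, giving p = 4 — point (4, 4).

{(188/17, -7/2), (4, 4)}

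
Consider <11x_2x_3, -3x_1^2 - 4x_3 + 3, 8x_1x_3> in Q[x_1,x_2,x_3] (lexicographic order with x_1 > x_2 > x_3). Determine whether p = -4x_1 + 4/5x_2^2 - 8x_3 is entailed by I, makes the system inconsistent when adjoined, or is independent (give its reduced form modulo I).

-4x_1 + 4/5x_2^2 - 8x_3 is independent of I; its normal form modulo I is -4x_1 + 4/5x_2^2 - 8x_3.

First compute the reduced Gröbner basis of I by Buchberger's algorithm.
f_1 = 11x_2x_3, LT = x_2x_3.
f_2 = -3x_1^2 - 4x_3 + 3, LT = x_1^2.
f_3 = 8x_1x_3, LT = x_1x_3.

S(f_2,f_3): lcm = x_1^2x_3. S = 4/3x_3^2 - x_3.
  leading term x_3^2: no divisor's leading term divides it; move 4/3x_3^2 to the remainder.
  leading term x_3: no divisor's leading term divides it; move -x_3 to the remainder.
  remainder 4/3x_3^2 - x_3 ≠ 0; add h_4 = 4/3x_3^2 - x_3 to the basis.

The other S-polynomials (S(f_1,f_2), S(f_1,f_3), S(f_1,h_4), S(f_2,h_4), S(f_3,h_4)) all reduce to 0 modulo the current basis, so we have a Gröbner basis.
Inter-reduce: drop elements whose leading term is divisible by another's, tail-reduce, and make monic.
Reduced Gröbner basis: {x_1^2 + 4/3x_3 - 1, x_1x_3, x_2x_3, x_3^2 - 3/4x_3}.
Label its elements g_1 = x_1^2 + 4/3x_3 - 1, g_2 = x_1x_3, g_3 = x_2x_3, g_4 = x_3^2 - 3/4x_3.

Reduce p = -4x_1 + 4/5x_2^2 - 8x_3 modulo G:
  leading term x_1: no divisor's leading term divides it; move -4x_1 to the remainder.
  leading term x_2^2: no divisor's leading term divides it; move 4/5x_2^2 to the remainder.
  leading term x_3: no divisor's leading term divides it; move -8x_3 to the remainder.
  normal form = -4x_1 + 4/5x_2^2 - 8x_3.
The normal form is nonzero, so p ∉ I. Since p minus its normal form lies in I, I + (p) = I + (r) where r = -4x_1 + 4/5x_2^2 - 8x_3; decide whether this ideal is the whole ring.
Run Buchberger on G together with r (pairs among the g_i already reduce to 0 since G is a Gröbner basis):
g_1 = x_1^2 + 4/3x_3 - 1, LT = x_1^2.
g_2 = x_1x_3, LT = x_1x_3.
g_3 = x_2x_3, LT = x_2x_3.
g_4 = x_3^2 - 3/4x_3, LT = x_3^2.
r = -4x_1 + 4/5x_2^2 - 8x_3, LT = x_1.

S(g_1,r): lcm = x_1^2. S = 1/5x_1x_2^2 - 2x_1x_3 + 4/3x_3 - 1.
  leading term x_1x_2^2: subtract (-1/20x_2^2)·r from 1/5x_1x_2^2 - 2x_1x_3 + 4/3x_3 - 1 → -2x_1x_3 + 1/25x_2^4 - 2/5x_2^2x_3 + 4/3x_3 - 1
  leading term x_1x_3: subtract (-2)·g_2 from -2x_1x_3 + 1/25x_2^4 - 2/5x_2^2x_3 + 4/3x_3 - 1 → 1/25x_2^4 - 2/5x_2^2x_3 + 4/3x_3 - 1
  leading term x_2^4: no divisor's leading term divides it; move 1/25x_2^4 to the remainder.
  leading term x_2^2x_3: subtract (-2/5x_2)·g_3 from -2/5x_2^2x_3 + 4/3x_3 - 1 → 4/3x_3 - 1
  leading term x_3: no divisor's leading term divides it; move 4/3x_3 to the remainder.
  leading term 1: no divisor's leading term divides it; move -1 to the remainder.
  remainder 1/25x_2^4 + 4/3x_3 - 1 ≠ 0; add m_6 = 1/25x_2^4 + 4/3x_3 - 1 to the basis.

S(g_2,r): lcm = x_1x_3. S = 1/5x_2^2x_3 - 2x_3^2.
  leading term x_2^2x_3: subtract (1/5x_2)·g_3 from 1/5x_2^2x_3 - 2x_3^2 → -2x_3^2
  leading term x_3^2: subtract (-2)·g_4 from -2x_3^2 → -3/2x_3
  leading term x_3: no divisor's leading term divides it; move -3/2x_3 to the remainder.
  remainder -3/2x_3 ≠ 0; add m_7 = -3/2x_3 to the basis.

The other S-polynomials (S(g_1,g_2), S(g_1,g_3), S(g_1,g_4), S(g_2,g_3), S(g_2,g_4), S(g_3,g_4), S(g_3,r), S(g_4,r), S(g_1,m_6), S(g_2,m_6), S(g_3,m_6), S(g_4,m_6), S(r,m_6), S(g_1,m_7), S(g_2,m_7), S(g_3,m_7), S(g_4,m_7), S(r,m_7), S(m_6,m_7)) all reduce to 0 modulo the current basis, so we have a Gröbner basis.
Inter-reduce: drop elements whose leading term is divisible by another's, tail-reduce, and make monic.
Reduced Gröbner basis: {x_1 - 1/5x_2^2, x_2^4 - 25, x_3}.
The reduced Gröbner basis of I + (p) is {x_1 - 1/5x_2^2, x_2^4 - 25, x_3} ≠ {1}, a proper ideal, so the enlarged system stays consistent: p is independent of I, with normal form -4x_1 + 4/5x_2^2 - 8x_3.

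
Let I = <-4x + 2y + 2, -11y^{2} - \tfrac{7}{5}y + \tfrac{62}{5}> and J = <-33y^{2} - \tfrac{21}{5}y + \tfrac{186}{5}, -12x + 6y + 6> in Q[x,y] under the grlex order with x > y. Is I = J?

Two ideals are equal iff their reduced Gröbner bases coincide (the reduced basis is unique for a fixed ordering).
Buchberger on the first generating set:
f_1 = -4x + 2y + 2, LT = x.
f_2 = -11y^{2} - \tfrac{7}{5}y + \tfrac{62}{5}, LT = y^{2}.

The S-polynomials (S(f_1,f_2)) all reduce to 0 modulo the current basis, so we have a Gröbner basis.
Inter-reduce: drop elements whose leading term is divisible by another's, tail-reduce, and make monic.
Reduced Gröbner basis: {y^{2} + \tfrac{7}{55}y - \tfrac{62}{55}, x - \tfrac{1}{2}y - \tfrac{1}{2}}.

Buchberger on the second generating set:
h_1 = -33y^{2} - \tfrac{21}{5}y + \tfrac{186}{5}, LT = y^{2}.
h_2 = -12x + 6y + 6, LT = x.

The S-polynomials (S(h_1,h_2)) all reduce to 0 modulo the current basis, so we have a Gröbner basis.
Inter-reduce: drop elements whose leading term is divisible by another's, tail-reduce, and make monic.
Reduced Gröbner basis: {y^{2} + \tfrac{7}{55}y - \tfrac{62}{55}, x - \tfrac{1}{2}y - \tfrac{1}{2}}.

The two bases agree; hence the ideals are identical.
The choice of monomial ordering does not affect the verdict — as long as both bases are computed under the same ordering, their equality decides ideal equality.

Yes, the ideals are equal.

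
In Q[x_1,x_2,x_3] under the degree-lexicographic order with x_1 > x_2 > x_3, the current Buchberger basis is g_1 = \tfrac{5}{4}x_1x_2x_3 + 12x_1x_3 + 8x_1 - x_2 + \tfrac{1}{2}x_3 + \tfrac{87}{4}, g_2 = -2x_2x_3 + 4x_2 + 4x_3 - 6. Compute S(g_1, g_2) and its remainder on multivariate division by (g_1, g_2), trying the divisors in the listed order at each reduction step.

S(g_1, g_2) = 2x_1x_2 + \tfrac{58}{5}x_1x_3 + \tfrac{17}{5}x_1 - \tfrac{4}{5}x_2 + \tfrac{2}{5}x_3 + \tfrac{87}{5}; remainder on division = 2x_1x_2 + \tfrac{58}{5}x_1x_3 + \tfrac{17}{5}x_1 - \tfrac{4}{5}x_2 + \tfrac{2}{5}x_3 + \tfrac{87}{5}.

lcm(LM(g_1), LM(g_2)) = x_1x_2x_3.
S = (lcm/LT(g_1))·g_1 − (lcm/LT(g_2))·g_2 = 2x_1x_2 + \tfrac{58}{5}x_1x_3 + \tfrac{17}{5}x_1 - \tfrac{4}{5}x_2 + \tfrac{2}{5}x_3 + \tfrac{87}{5}.
Reduce S modulo (g_1, g_2) in that order:
  leading term x_1x_2: no divisor's leading term divides it; move 2x_1x_2 to the remainder.
  leading term x_1x_3: no divisor's leading term divides it; move \tfrac{58}{5}x_1x_3 to the remainder.
  leading term x_1: no divisor's leading term divides it; move \tfrac{17}{5}x_1 to the remainder.
  leading term x_2: no divisor's leading term divides it; move -\tfrac{4}{5}x_2 to the remainder.
  leading term x_3: no divisor's leading term divides it; move \tfrac{2}{5}x_3 to the remainder.
  leading term 1: no divisor's leading term divides it; move \tfrac{87}{5} to the remainder.
The remainder 2x_1x_2 + \tfrac{58}{5}x_1x_3 + \tfrac{17}{5}x_1 - \tfrac{4}{5}x_2 + \tfrac{2}{5}x_3 + \tfrac{87}{5} is nonzero, so it would be added as the next basis element.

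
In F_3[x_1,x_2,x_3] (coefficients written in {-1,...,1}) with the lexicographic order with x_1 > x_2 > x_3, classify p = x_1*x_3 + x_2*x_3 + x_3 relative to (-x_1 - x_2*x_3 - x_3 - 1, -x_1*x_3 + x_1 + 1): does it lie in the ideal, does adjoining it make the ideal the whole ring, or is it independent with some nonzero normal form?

First compute the reduced Gröbner basis of I by Buchberger's algorithm.
f_1 = -x_1 - x_2*x_3 - x_3 - 1, LT = x_1.
f_2 = -x_1*x_3 + x_1 + 1, LT = x_1*x_3.

S(f_1,f_2): lcm = x_1*x_3. S = x_1 + x_2*x_3**2 + x_3**2 + x_3 + 1.
  leading term x_1: subtract (-1)·f_1 from x_1 + x_2*x_3**2 + x_3**2 + x_3 + 1 → x_2*x_3**2 - x_2*x_3 + x_3**2
  leading term x_2*x_3**2: no divisor's leading term divides it; move x_2*x_3**2 to the remainder.
  leading term x_2*x_3: no divisor's leading term divides it; move -x_2*x_3 to the remainder.
  leading term x_3**2: no divisor's leading term divides it; move x_3**2 to the remainder.
  remainder x_2*x_3**2 - x_2*x_3 + x_3**2 ≠ 0; add h_3 = x_2*x_3**2 - x_2*x_3 + x_3**2 to the basis.

The other S-polynomials (S(f_1,h_3), S(f_2,h_3)) all reduce to 0 modulo the current basis, so we have a Gröbner basis.
Inter-reduce: drop elements whose leading term is divisible by another's, tail-reduce, and make monic.
Reduced Gröbner basis: {x_1 + x_2*x_3 + x_3 + 1, x_2*x_3**2 - x_2*x_3 + x_3**2}.
Label its elements g_1 = x_1 + x_2*x_3 + x_3 + 1, g_2 = x_2*x_3**2 - x_2*x_3 + x_3**2.

Reduce p = x_1*x_3 + x_2*x_3 + x_3 modulo G:
  leading term x_1*x_3: subtract (x_3)·g_1 from x_1*x_3 + x_2*x_3 + x_3 → -x_2*x_3**2 + x_2*x_3 - x_3**2
  leading term x_2*x_3**2: subtract (-1)·g_2 from -x_2*x_3**2 + x_2*x_3 - x_3**2 → 0
  normal form = 0.
Since the normal form is 0, p ∈ I.

The remainder on division by a Gröbner basis is unique — it is the normal form.

x_1*x_3 + x_2*x_3 + x_3 lies in I (it reduces to 0).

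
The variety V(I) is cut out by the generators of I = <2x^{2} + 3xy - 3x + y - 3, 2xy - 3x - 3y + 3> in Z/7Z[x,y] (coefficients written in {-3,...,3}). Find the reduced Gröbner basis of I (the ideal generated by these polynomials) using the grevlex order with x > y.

f_1 = 2x^{2} + 3xy - 3x + y - 3, LT = x^{2}.
f_2 = 2xy - 3x - 3y + 3, LT = xy.

S(f_1,f_2): lcm = x^{2}y. S = -2xy^{2} - 2x^{2} - 3y^{2} + 2x + 2y.
  reduce S modulo (f_1, f_2):
  remainder y^{2} - x - y - 3 ≠ 0; add g_3 = y^{2} - x - y - 3 to the basis.

The other S-polynomials (S(f_1,g_3), S(f_2,g_3)) all reduce to 0 modulo the current basis, so we have a Gröbner basis.

G = {x^{2} - x + y - 2, xy + 2x + 2y - 2, y^{2} - x - y - 3}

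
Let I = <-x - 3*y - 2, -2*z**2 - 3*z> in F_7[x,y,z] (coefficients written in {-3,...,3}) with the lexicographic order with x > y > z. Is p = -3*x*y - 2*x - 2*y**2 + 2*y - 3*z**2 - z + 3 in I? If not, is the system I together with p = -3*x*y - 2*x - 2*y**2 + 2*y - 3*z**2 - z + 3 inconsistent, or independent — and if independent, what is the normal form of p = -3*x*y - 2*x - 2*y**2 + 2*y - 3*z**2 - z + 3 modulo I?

-3*x*y - 2*x - 2*y**2 + 2*y - 3*z**2 - z + 3 lies in I (it reduces to 0).

First compute the reduced Gröbner basis of I by Buchberger's algorithm.
f_1 = -x - 3*y - 2, LT = x.
f_2 = -2*z**2 - 3*z, LT = z**2.

The S-polynomials (S(f_1,f_2)) all reduce to 0 modulo the current basis, so we have a Gröbner basis.
Inter-reduce: drop elements whose leading term is divisible by another's, tail-reduce, and make monic.
Reduced Gröbner basis: {x + 3*y + 2, z**2 - 2*z}.
Label its elements g_1 = x + 3*y + 2, g_2 = z**2 - 2*z.

Reduce p = -3*x*y - 2*x - 2*y**2 + 2*y - 3*z**2 - z + 3 modulo G:
  leading term x*y: subtract (-3*y)·g_1 from -3*x*y - 2*x - 2*y**2 + 2*y - 3*z**2 - z + 3 → -2*x + y - 3*z**2 - z + 3
  leading term x: subtract (-2)·g_1 from -2*x + y - 3*z**2 - z + 3 → -3*z**2 - z
  leading term z**2: subtract (-3)·g_2 from -3*z**2 - z → 0
  normal form = 0.
Since the normal form is 0, p ∈ I.

The remainder on division by a Gröbner basis is unique — it is the normal form.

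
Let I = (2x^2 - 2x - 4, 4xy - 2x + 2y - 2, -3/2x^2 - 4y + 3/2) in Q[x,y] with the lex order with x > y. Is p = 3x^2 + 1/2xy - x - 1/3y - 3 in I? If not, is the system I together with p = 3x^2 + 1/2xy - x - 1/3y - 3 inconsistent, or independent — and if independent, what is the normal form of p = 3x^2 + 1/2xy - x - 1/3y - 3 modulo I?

First compute the reduced Gröbner basis of I by Buchberger's algorithm.
f_1 = 2x^2 - 2x - 4, LT = x^2.
f_2 = 4xy - 2x + 2y - 2, LT = xy.
f_3 = -3/2x^2 - 4y + 3/2, LT = x^2.

S(f_1,f_2): lcm = x^2y. S = 1/2x^2 - 3/2xy + 1/2x - 2y.
  leading term x^2: subtract (1/4)·f_1 from 1/2x^2 - 3/2xy + 1/2x - 2y → -3/2xy + x - 2y + 1
  leading term xy: subtract (-3/8)·f_2 from -3/2xy + x - 2y + 1 → 1/4x - 5/4y + 1/4
  leading term x: no divisor's leading term divides it; move 1/4x to the remainder.
  leading term y: no divisor's leading term divides it; move -5/4y to the remainder.
  leading term 1: no divisor's leading term divides it; move 1/4 to the remainder.
  remainder 1/4x - 5/4y + 1/4 ≠ 0; add h_4 = 1/4x - 5/4y + 1/4 to the basis.

S(f_1,f_3): lcm = x^2. S = -x - 8/3y - 1.
  leading term x: subtract (-4)·h_4 from -x - 8/3y - 1 → -23/3y
  leading term y: no divisor's leading term divides it; move -23/3y to the remainder.
  remainder -23/3y ≠ 0; add h_5 = -23/3y to the basis.

The other S-polynomials (S(f_2,f_3), S(f_1,h_4), S(f_2,h_4), S(f_3,h_4), S(f_1,h_5), S(f_2,h_5), S(f_3,h_5), S(h_4,h_5)) all reduce to 0 modulo the current basis, so we have a Gröbner basis.
Inter-reduce: drop elements whose leading term is divisible by another's, tail-reduce, and make monic.
Reduced Gröbner basis: {x + 1, y}.
Label its elements g_1 = x + 1, g_2 = y.

Reduce p = 3x^2 + 1/2xy - x - 1/3y - 3 modulo G:
  leading term x^2: subtract (3x)·g_1 from 3x^2 + 1/2xy - x - 1/3y - 3 → 1/2xy - 4x - 1/3y - 3
  leading term xy: subtract (1/2y)·g_1 from 1/2xy - 4x - 1/3y - 3 → -4x - 5/6y - 3
  leading term x: subtract (-4)·g_1 from -4x - 5/6y - 3 → -5/6y + 1
  leading term y: subtract (-5/6)·g_2 from -5/6y + 1 → 1
  leading term 1: no divisor's leading term divides it; move 1 to the remainder.
  normal form = 1.
The normal form is nonzero, so p ∉ I. Since p minus its normal form lies in I, I + (p) = I + (r) where r = 1; decide whether this ideal is the whole ring.
Here r = 1 is a nonzero constant, hence a unit: 1 ∈ I + (p), the Gröbner basis of I + (p) is {1}, and the enlarged system has no common solution — adjoining p is inconsistent.

Adjoining 3x^2 + 1/2xy - x - 1/3y - 3 makes the ideal the whole ring: the system is inconsistent.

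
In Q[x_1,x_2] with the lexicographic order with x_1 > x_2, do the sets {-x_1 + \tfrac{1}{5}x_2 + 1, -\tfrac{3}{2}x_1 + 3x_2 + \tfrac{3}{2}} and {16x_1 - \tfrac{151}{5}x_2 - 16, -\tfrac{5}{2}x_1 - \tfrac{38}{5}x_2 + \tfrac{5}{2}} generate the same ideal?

For a fixed monomial order, each ideal has a unique reduced Gröbner basis; comparing bases decides equality.
Buchberger on the first generating set:
f_1 = -x_1 + \tfrac{1}{5}x_2 + 1, LT = x_1.
f_2 = -\tfrac{3}{2}x_1 + 3x_2 + \tfrac{3}{2}, LT = x_1.

S(f_1,f_2): lcm = x_1. S = \tfrac{9}{5}x_2.
  reduce S modulo (f_1, f_2):
  remainder \tfrac{9}{5}x_2 ≠ 0; add g_3 = \tfrac{9}{5}x_2 to the basis.

The other S-polynomials (S(f_1,g_3), S(f_2,g_3)) all reduce to 0 modulo the current basis, so we have a Gröbner basis.
Inter-reduce: drop elements whose leading term is divisible by another's, tail-reduce, and make monic.
Reduced Gröbner basis: {x_1 - 1, x_2}.

Buchberger on the second generating set:
h_1 = 16x_1 - \tfrac{151}{5}x_2 - 16, LT = x_1.
h_2 = -\tfrac{5}{2}x_1 - \tfrac{38}{5}x_2 + \tfrac{5}{2}, LT = x_1.

S(h_1,h_2): lcm = x_1. S = -\tfrac{1971}{400}x_2.
  reduce S modulo (h_1, h_2):
  remainder -\tfrac{1971}{400}x_2 ≠ 0; add k_3 = -\tfrac{1971}{400}x_2 to the basis.

The other S-polynomials (S(h_1,k_3), S(h_2,k_3)) all reduce to 0 modulo the current basis, so we have a Gröbner basis.
Inter-reduce: drop elements whose leading term is divisible by another's, tail-reduce, and make monic.
Reduced Gröbner basis: {x_1 - 1, x_2}.

Same reduced basis, so the two generating sets span the same ideal.
The choice of monomial ordering does not affect the verdict — as long as both bases are computed under the same ordering, their equality decides ideal equality.

Yes, the ideals are equal.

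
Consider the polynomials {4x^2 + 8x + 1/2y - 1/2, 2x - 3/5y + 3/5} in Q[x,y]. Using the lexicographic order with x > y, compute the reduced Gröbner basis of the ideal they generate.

G = {x - 3/10y + 3/10, y^2 + 109/18y - 127/18}

f_1 = 4x^2 + 8x + 1/2y - 1/2, LT = x^2.
f_2 = 2x - 3/5y + 3/5, LT = x.

S(f_1,f_2): lcm = x^2. S = 3/10xy + 17/10x + 1/8y - 1/8.
  leading term xy: subtract (3/20y)·f_2 from 3/10xy + 17/10x + 1/8y - 1/8 → 17/10x + 9/100y^2 + 7/200y - 1/8
  leading term x: subtract (17/20)·f_2 from 17/10x + 9/100y^2 + 7/200y - 1/8 → 9/100y^2 + 109/200y - 127/200
  leading term y^2: no divisor's leading term divides it; move 9/100y^2 to the remainder.
  leading term y: no divisor's leading term divides it; move 109/200y to the remainder.
  leading term 1: no divisor's leading term divides it; move -127/200 to the remainder.
  remainder 9/100y^2 + 109/200y - 127/200 ≠ 0; add g_3 = 9/100y^2 + 109/200y - 127/200 to the basis.

S(f_1,g_3): leading monomials are coprime, so the S-polynomial reduces to 0 (Buchberger's first criterion).
S(f_2,g_3): leading monomials are coprime, so the S-polynomial reduces to 0 (Buchberger's first criterion).
Every S-polynomial of the final basis reduces to 0, so we have a Gröbner basis.
Inter-reduce: drop elements whose leading term is divisible by another's, tail-reduce, and make monic.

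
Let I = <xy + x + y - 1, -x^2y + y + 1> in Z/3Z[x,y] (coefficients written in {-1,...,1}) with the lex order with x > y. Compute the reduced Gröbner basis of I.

G = {x + y + 1, y^2 + y - 1}

The reduced Gröbner basis is the canonical form of the ideal for this ordering.

f_1 = xy + x + y - 1, LT = xy.
f_2 = -x^2y + y + 1, LT = x^2y.

S(f_1,f_2): lcm = x^2y. S = x^2 + xy - x + y + 1.
  leading term x^2: no divisor's leading term divides it; move x^2 to the remainder.
  leading term xy: subtract (1)·f_1 from xy - x + y + 1 → x - 1
  leading term x: no divisor's leading term divides it; move x to the remainder.
  leading term 1: no divisor's leading term divides it; move -1 to the remainder.
  remainder x^2 + x - 1 ≠ 0; add g_3 = x^2 + x - 1 to the basis.

S(f_1,g_3): lcm = x^2y. S = x^2 - x + y.
  leading term x^2: subtract (1)·g_3 from x^2 - x + y → x + y + 1
  leading term x: no divisor's leading term divides it; move x to the remainder.
  leading term y: no divisor's leading term divides it; move y to the remainder.
  leading term 1: no divisor's leading term divides it; move 1 to the remainder.
  remainder x + y + 1 ≠ 0; add g_4 = x + y + 1 to the basis.

S(f_1,g_4): lcm = xy. S = x - y^2 - 1.
  leading term x: subtract (1)·g_4 from x - y^2 - 1 → -y^2 - y + 1
  leading term y^2: no divisor's leading term divides it; move -y^2 to the remainder.
  leading term y: no divisor's leading term divides it; move -y to the remainder.
  leading term 1: no divisor's leading term divides it; move 1 to the remainder.
  remainder -y^2 - y + 1 ≠ 0; add g_5 = -y^2 - y + 1 to the basis.

The other S-polynomials (S(f_2,g_3), S(f_2,g_4), S(g_3,g_4), S(f_1,g_5), S(f_2,g_5), S(g_3,g_5), S(g_4,g_5)) all reduce to 0 modulo the current basis, so we have a Gröbner basis.
Inter-reduce: drop elements whose leading term is divisible by another's, tail-reduce, and make monic.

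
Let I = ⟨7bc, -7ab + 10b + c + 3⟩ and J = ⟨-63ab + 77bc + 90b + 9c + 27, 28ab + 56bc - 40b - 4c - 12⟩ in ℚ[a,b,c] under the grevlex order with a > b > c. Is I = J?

Since reduced Gröbner bases are canonical representatives of ideals under a given ordering, it suffices to compute and compare them.
Buchberger on the first generating set:
f_1 = 7bc, LT = bc.
f_2 = -7ab + 10b + c + 3, LT = ab.

S(f_1,f_2): lcm = abc. S = 10/7bc + 1/7c² + 3/7c.
  leading term bc: subtract (10/49)·f_1 from 10/7bc + 1/7c² + 3/7c → 1/7c² + 3/7c
  leading term c²: no divisor's leading term divides it; move 1/7c² to the remainder.
  leading term c: no divisor's leading term divides it; move 3/7c to the remainder.
  remainder 1/7c² + 3/7c ≠ 0; add g_3 = 1/7c² + 3/7c to the basis.

The other S-polynomials (S(f_1,g_3), S(f_2,g_3)) all reduce to 0 modulo the current basis, so we have a Gröbner basis.
Inter-reduce: drop elements whose leading term is divisible by another's, tail-reduce, and make monic.
Reduced Gröbner basis: {ab - 10/7b - 1/7c - 3/7, bc, c² + 3c}.

Buchberger on the second generating set:
h_1 = -63ab + 77bc + 90b + 9c + 27, LT = ab.
h_2 = 28ab + 56bc - 40b - 4c - 12, LT = ab.

S(h_1,h_2): lcm = ab. S = -29/9bc.
  leading term bc: no divisor's leading term divides it; move -29/9bc to the remainder.
  remainder -29/9bc ≠ 0; add k_3 = -29/9bc to the basis.

S(h_1,k_3): lcm = abc. S = -11/9bc² - 10/7bc - 1/7c² - 3/7c.
  leading term bc²: subtract (11/29c)·k_3 from -11/9bc² - 10/7bc - 1/7c² - 3/7c → -10/7bc - 1/7c² - 3/7c
  leading term bc: subtract (90/203)·k_3 from -10/7bc - 1/7c² - 3/7c → -1/7c² - 3/7c
  leading term c²: no divisor's leading term divides it; move -1/7c² to the remainder.
  leading term c: no divisor's leading term divides it; move -3/7c to the remainder.
  remainder -1/7c² - 3/7c ≠ 0; add k_4 = -1/7c² - 3/7c to the basis.

The other S-polynomials (S(h_2,k_3), S(h_1,k_4), S(h_2,k_4), S(k_3,k_4)) all reduce to 0 modulo the current basis, so we have a Gröbner basis.
Inter-reduce: drop elements whose leading term is divisible by another's, tail-reduce, and make monic.
Reduced Gröbner basis: {ab - 10/7b - 1/7c - 3/7, bc, c² + 3c}.

Same reduced basis, so the two generating sets span the same ideal.

Yes, the ideals are equal.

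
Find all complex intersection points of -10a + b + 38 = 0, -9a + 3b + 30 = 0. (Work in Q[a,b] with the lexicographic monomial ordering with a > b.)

{(4, 2)}

Compute a lex Gröbner basis by Buchberger's algorithm.
f_1 = -10a + b + 38, LT = a.
f_2 = -9a + 3b + 30, LT = a.

S(f_1,f_2): lcm = a. S = 7/30b - 7/15.
  leading term b: no divisor's leading term divides it; move 7/30b to the remainder.
  leading term 1: no divisor's leading term divides it; move -7/15 to the remainder.
  remainder 7/30b - 7/15 ≠ 0; add h_3 = 7/30b - 7/15 to the basis.

The other S-polynomials (S(f_1,h_3), S(f_2,h_3)) all reduce to 0 modulo the current basis, so we have a Gröbner basis.
Inter-reduce: drop elements whose leading term is divisible by another's, tail-reduce, and make monic.
Reduced Gröbner basis: {a - 4, b - 2}.

From the last basis element, b - 2 = 0, so b takes values in {2}. Each choice, substituted upward through the basis, yields the corresponding point(s) of the solution set.
  b = 2: the earlier basis element becomes a - 4 = 0, giving a = 4 — point (4, 2).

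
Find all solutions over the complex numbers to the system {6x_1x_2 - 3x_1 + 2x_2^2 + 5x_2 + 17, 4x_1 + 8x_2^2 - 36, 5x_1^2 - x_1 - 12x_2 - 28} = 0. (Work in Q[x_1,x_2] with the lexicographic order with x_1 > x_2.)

{(1, -2)}

Compute a lex Gröbner basis by Buchberger's algorithm.
f_1 = 6x_1x_2 - 3x_1 + 2x_2^2 + 5x_2 + 17, LT = x_1x_2.
f_2 = 4x_1 + 8x_2^2 - 36, LT = x_1.
f_3 = 5x_1^2 - x_1 - 12x_2 - 28, LT = x_1^2.

S(f_1,f_2): lcm = x_1x_2. S = -1/2x_1 - 2x_2^3 + 1/3x_2^2 + 59/6x_2 + 17/6.
  leading term x_1: subtract (-1/8)·f_2 from -1/2x_1 - 2x_2^3 + 1/3x_2^2 + 59/6x_2 + 17/6 → -2x_2^3 + 4/3x_2^2 + 59/6x_2 - 5/3
  leading term x_2^3: no divisor's leading term divides it; move -2x_2^3 to the remainder.
  leading term x_2^2: no divisor's leading term divides it; move 4/3x_2^2 to the remainder.
  leading term x_2: no divisor's leading term divides it; move 59/6x_2 to the remainder.
  leading term 1: no divisor's leading term divides it; move -5/3 to the remainder.
  remainder -2x_2^3 + 4/3x_2^2 + 59/6x_2 - 5/3 ≠ 0; add h_4 = -2x_2^3 + 4/3x_2^2 + 59/6x_2 - 5/3 to the basis.

S(f_1,f_3): lcm = x_1^2x_2. S = -1/2x_1^2 + 1/3x_1x_2^2 + 31/30x_1x_2 + 17/6x_1 + 12/5x_2^2 + 28/5x_2.
  leading term x_1^2: subtract (-1/8x_1)·f_2 from -1/2x_1^2 + 1/3x_1x_2^2 + 31/30x_1x_2 + 17/6x_1 + 12/5x_2^2 + 28/5x_2 → 4/3x_1x_2^2 + 31/30x_1x_2 - 5/3x_1 + 12/5x_2^2 + 28/5x_2
  leading term x_1x_2^2: subtract (2/9x_2)·f_1 from 4/3x_1x_2^2 + 31/30x_1x_2 - 5/3x_1 + 12/5x_2^2 + 28/5x_2 → 17/10x_1x_2 - 5/3x_1 - 4/9x_2^3 + 58/45x_2^2 + 82/45x_2
  leading term x_1x_2: subtract (17/60)·f_1 from 17/10x_1x_2 - 5/3x_1 - 4/9x_2^3 + 58/45x_2^2 + 82/45x_2 → -49/60x_1 - 4/9x_2^3 + 13/18x_2^2 + 73/180x_2 - 289/60
  leading term x_1: subtract (-49/240)·f_2 from -49/60x_1 - 4/9x_2^3 + 13/18x_2^2 + 73/180x_2 - 289/60 → -4/9x_2^3 + 106/45x_2^2 + 73/180x_2 - 73/6
  leading term x_2^3: subtract (2/9)·h_4 from -4/9x_2^3 + 106/45x_2^2 + 73/180x_2 - 73/6 → 278/135x_2^2 - 961/540x_2 - 637/54
  leading term x_2^2: no divisor's leading term divides it; move 278/135x_2^2 to the remainder.
  leading term x_2: no divisor's leading term divides it; move -961/540x_2 to the remainder.
  leading term 1: no divisor's leading term divides it; move -637/54 to the remainder.
  remainder 278/135x_2^2 - 961/540x_2 - 637/54 ≠ 0; add h_5 = 278/135x_2^2 - 961/540x_2 - 637/54 to the basis.

S(f_2,f_3): lcm = x_1^2. S = 2x_1x_2^2 - 44/5x_1 + 12/5x_2 + 28/5.
  leading term x_1x_2^2: subtract (1/3x_2)·f_1 from 2x_1x_2^2 - 44/5x_1 + 12/5x_2 + 28/5 → x_1x_2 - 44/5x_1 - 2/3x_2^3 - 5/3x_2^2 - 49/15x_2 + 28/5
  leading term x_1x_2: subtract (1/6)·f_1 from x_1x_2 - 44/5x_1 - 2/3x_2^3 - 5/3x_2^2 - 49/15x_2 + 28/5 → -83/10x_1 - 2/3x_2^3 - 2x_2^2 - 41/10x_2 + 83/30
  leading term x_1: subtract (-83/40)·f_2 from -83/10x_1 - 2/3x_2^3 - 2x_2^2 - 41/10x_2 + 83/30 → -2/3x_2^3 + 73/5x_2^2 - 41/10x_2 - 1079/15
  leading term x_2^3: subtract (1/3)·h_4 from -2/3x_2^3 + 73/5x_2^2 - 41/10x_2 - 1079/15 → 637/45x_2^2 - 332/45x_2 - 3212/45
  leading term x_2^2: subtract (1911/278)·h_5 from 637/45x_2^2 - 332/45x_2 - 3212/45 → 26997/5560x_2 + 26997/2780
  leading term x_2: no divisor's leading term divides it; move 26997/5560x_2 to the remainder.
  leading term 1: no divisor's leading term divides it; move 26997/2780 to the remainder.
  remainder 26997/5560x_2 + 26997/2780 ≠ 0; add h_6 = 26997/5560x_2 + 26997/2780 to the basis.

The other S-polynomials (S(f_1,h_4), S(f_2,h_4), S(f_3,h_4), S(f_1,h_5), S(f_2,h_5), S(f_3,h_5), S(h_4,h_5), S(f_1,h_6), S(f_2,h_6), S(f_3,h_6), S(h_4,h_6), S(h_5,h_6)) all reduce to 0 modulo the current basis, so we have a Gröbner basis.
Inter-reduce: drop elements whose leading term is divisible by another's, tail-reduce, and make monic.
Reduced Gröbner basis: {x_1 - 1, x_2 + 2}.

The lex basis is triangular: the last element involves only x_2. Solving x_2 + 2 = 0 gives x_2 ∈ {-2}; substituting each value into the earlier elements determines the remaining variables.
  x_2 = -2: the earlier basis element becomes x_1 - 1 = 0, giving x_1 = 1 — point (1, -2).
Substituting each solution back into the original system confirms all equations vanish.
Zero-dimensionality of the ideal guarantees finitely many solutions over ℂ.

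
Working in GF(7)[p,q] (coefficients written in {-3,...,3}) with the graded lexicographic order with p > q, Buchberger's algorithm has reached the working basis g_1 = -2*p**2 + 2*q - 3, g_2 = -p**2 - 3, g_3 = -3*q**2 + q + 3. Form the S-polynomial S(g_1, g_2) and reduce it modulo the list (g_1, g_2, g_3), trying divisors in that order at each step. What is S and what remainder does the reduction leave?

lcm(LM(g_1), LM(g_2)) = p**2.
S = (lcm/LT(g_1))·g_1 − (lcm/LT(g_2))·g_2 = -q + 2.
Reduce S modulo (g_1, g_2, g_3) in that order:
  leading term q: no divisor's leading term divides it; move -q to the remainder.
  leading term 1: no divisor's leading term divides it; move 2 to the remainder.
The remainder -q + 2 is nonzero, so it would be added as the next basis element.

S(g_1, g_2) = -q + 2; remainder on division = -q + 2.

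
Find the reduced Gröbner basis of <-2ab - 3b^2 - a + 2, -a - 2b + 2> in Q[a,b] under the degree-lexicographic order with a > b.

G = {b^2 - 2b, a + 2b - 2}

f_1 = -2ab - 3b^2 - a + 2, LT = ab.
f_2 = -a - 2b + 2, LT = a.

S(f_1,f_2): lcm = ab. S = -1/2b^2 + 1/2a + 2b - 1.
  leading term b^2: no divisor's leading term divides it; move -1/2b^2 to the remainder.
  leading term a: subtract (-1/2)·f_2 from 1/2a + 2b - 1 → b
  leading term b: no divisor's leading term divides it; move b to the remainder.
  remainder -1/2b^2 + b ≠ 0; add g_3 = -1/2b^2 + b to the basis.

S(f_1,g_3): lcm = ab^2. S = 3/2b^3 + 5/2ab - b.
  leading term b^3: subtract (-3b)·g_3 from 3/2b^3 + 5/2ab - b → 5/2ab + 3b^2 - b
  leading term ab: subtract (-5/4)·f_1 from 5/2ab + 3b^2 - b → -3/4b^2 - 5/4a - b + 5/2
  leading term b^2: subtract (3/2)·g_3 from -3/4b^2 - 5/4a - b + 5/2 → -5/4a - 5/2b + 5/2
  leading term a: subtract (5/4)·f_2 from -5/4a - 5/2b + 5/2 → 0
  remainder 0.

S(f_2,g_3): leading monomials are coprime, so the S-polynomial reduces to 0 (Buchberger's first criterion).
Every S-polynomial of the final basis reduces to 0, so we have a Gröbner basis.
Inter-reduce: drop elements whose leading term is divisible by another's, tail-reduce, and make monic.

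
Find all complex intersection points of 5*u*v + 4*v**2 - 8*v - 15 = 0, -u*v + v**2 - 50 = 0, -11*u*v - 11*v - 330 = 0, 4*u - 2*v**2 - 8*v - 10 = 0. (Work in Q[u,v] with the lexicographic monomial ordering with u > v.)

{(5, -5)}

Compute a lex Gröbner basis by Buchberger's algorithm.
f_1 = 5*u*v + 4*v**2 - 8*v - 15, LT = u*v.
f_2 = -u*v + v**2 - 50, LT = u*v.
f_3 = -11*u*v - 11*v - 330, LT = u*v.
f_4 = 4*u - 2*v**2 - 8*v - 10, LT = u.

S(f_1,f_2): lcm = u*v. S = 9/5*v**2 - 8/5*v - 53.
  leading term v**2: no divisor's leading term divides it; move 9/5*v**2 to the remainder.
  leading term v: no divisor's leading term divides it; move -8/5*v to the remainder.
  leading term 1: no divisor's leading term divides it; move -53 to the remainder.
  remainder 9/5*v**2 - 8/5*v - 53 ≠ 0; add h_5 = 9/5*v**2 - 8/5*v - 53 to the basis.

S(f_1,f_3): lcm = u*v. S = 4/5*v**2 - 13/5*v - 33.
  leading term v**2: subtract (4/9)·h_5 from 4/5*v**2 - 13/5*v - 33 → -17/9*v - 85/9
  leading term v: no divisor's leading term divides it; move -17/9*v to the remainder.
  leading term 1: no divisor's leading term divides it; move -85/9 to the remainder.
  remainder -17/9*v - 85/9 ≠ 0; add h_6 = -17/9*v - 85/9 to the basis.

S(f_1,f_4): lcm = u*v. S = 1/2*v**3 + 14/5*v**2 + 9/10*v - 3.
  leading term v**3: subtract (5/18*v)·h_5 from 1/2*v**3 + 14/5*v**2 + 9/10*v - 3 → 146/45*v**2 + 703/45*v - 3
  leading term v**2: subtract (146/81)·h_5 from 146/45*v**2 + 703/45*v - 3 → 1499/81*v + 7495/81
  leading term v: subtract (-1499/153)·h_6 from 1499/81*v + 7495/81 → 0
  remainder 0.

S(f_2,f_3): lcm = u*v. S = -v**2 - v + 20.
  leading term v**2: subtract (-5/9)·h_5 from -v**2 - v + 20 → -17/9*v - 85/9
  leading term v: subtract (1)·h_6 from -17/9*v - 85/9 → 0
  remainder 0.

S(f_2,f_4): lcm = u*v. S = 1/2*v**3 + v**2 + 5/2*v + 50.
  leading term v**3: subtract (5/18*v)·h_5 from 1/2*v**3 + v**2 + 5/2*v + 50 → 13/9*v**2 + 155/9*v + 50
  leading term v**2: subtract (65/81)·h_5 from 13/9*v**2 + 155/9*v + 50 → 1499/81*v + 7495/81
  leading term v: subtract (-1499/153)·h_6 from 1499/81*v + 7495/81 → 0
  remainder 0.

S(f_3,f_4): lcm = u*v. S = 1/2*v**3 + 2*v**2 + 7/2*v + 30.
  leading term v**3: subtract (5/18*v)·h_5 from 1/2*v**3 + 2*v**2 + 7/2*v + 30 → 22/9*v**2 + 164/9*v + 30
  leading term v**2: subtract (110/81)·h_5 from 22/9*v**2 + 164/9*v + 30 → 1652/81*v + 8260/81
  leading term v: subtract (-1652/153)·h_6 from 1652/81*v + 8260/81 → 0
  remainder 0.

S(f_1,h_5): lcm = u*v**2. S = 8/9*u*v + 265/9*u + 4/5*v**3 - 8/5*v**2 - 3*v.
  leading term u*v: subtract (8/45)·f_1 from 8/9*u*v + 265/9*u + 4/5*v**3 - 8/5*v**2 - 3*v → 265/9*u + 4/5*v**3 - 104/45*v**2 - 71/45*v + 8/3
  leading term u: subtract (265/36)·f_4 from 265/9*u + 4/5*v**3 - 104/45*v**2 - 71/45*v + 8/3 → 4/5*v**3 + 1117/90*v**2 + 2579/45*v + 1373/18
  leading term v**3: subtract (4/9*v)·h_5 from 4/5*v**3 + 1117/90*v**2 + 2579/45*v + 1373/18 → 1181/90*v**2 + 1213/15*v + 1373/18
  leading term v**2: subtract (1181/162)·h_5 from 1181/90*v**2 + 1213/15*v + 1373/18 → 7495/81*v + 37475/81
  leading term v: subtract (-7495/153)·h_6 from 7495/81*v + 37475/81 → 0
  remainder 0.

S(f_2,h_5): lcm = u*v**2. S = 8/9*u*v + 265/9*u - v**3 + 50*v.
  leading term u*v: subtract (8/45)·f_1 from 8/9*u*v + 265/9*u - v**3 + 50*v → 265/9*u - v**3 - 32/45*v**2 + 2314/45*v + 8/3
  leading term u: subtract (265/36)·f_4 from 265/9*u - v**3 - 32/45*v**2 + 2314/45*v + 8/3 → -v**3 + 1261/90*v**2 + 4964/45*v + 1373/18
  leading term v**3: subtract (-5/9*v)·h_5 from -v**3 + 1261/90*v**2 + 4964/45*v + 1373/18 → 1181/90*v**2 + 1213/15*v + 1373/18
  leading term v**2: subtract (1181/162)·h_5 from 1181/90*v**2 + 1213/15*v + 1373/18 → 7495/81*v + 37475/81
  leading term v: subtract (-7495/153)·h_6 from 7495/81*v + 37475/81 → 0
  remainder 0.

S(f_3,h_5): lcm = u*v**2. S = 8/9*u*v + 265/9*u + v**2 + 30*v.
  leading term u*v: subtract (8/45)·f_1 from 8/9*u*v + 265/9*u + v**2 + 30*v → 265/9*u + 13/45*v**2 + 1414/45*v + 8/3
  leading term u: subtract (265/36)·f_4 from 265/9*u + 13/45*v**2 + 1414/45*v + 8/3 → 1351/90*v**2 + 4064/45*v + 1373/18
  leading term v**2: subtract (1351/162)·h_5 from 1351/90*v**2 + 4064/45*v + 1373/18 → 8396/81*v + 41980/81
  leading term v: subtract (-8396/153)·h_6 from 8396/81*v + 41980/81 → 0
  remainder 0.

S(f_4,h_5): leading monomials are coprime, so the S-polynomial reduces to 0 (Buchberger's first criterion).
S(f_1,h_6): lcm = u*v. S = -5*u + 4/5*v**2 - 8/5*v - 3.
  leading term u: subtract (-5/4)·f_4 from -5*u + 4/5*v**2 - 8/5*v - 3 → -17/10*v**2 - 58/5*v - 31/2
  leading term v**2: subtract (-17/18)·h_5 from -17/10*v**2 - 58/5*v - 31/2 → -118/9*v - 590/9
  leading term v: subtract (118/17)·h_6 from -118/9*v - 590/9 → 0
  remainder 0.

S(f_2,h_6): lcm = u*v. S = -5*u - v**2 + 50.
  leading term u: subtract (-5/4)·f_4 from -5*u - v**2 + 50 → -7/2*v**2 - 10*v + 75/2
  leading term v**2: subtract (-35/18)·h_5 from -7/2*v**2 - 10*v + 75/2 → -118/9*v - 590/9
  leading term v: subtract (118/17)·h_6 from -118/9*v - 590/9 → 0
  remainder 0.

S(f_3,h_6): lcm = u*v. S = -5*u + v + 30.
  leading term u: subtract (-5/4)·f_4 from -5*u + v + 30 → -5/2*v**2 - 9*v + 35/2
  leading term v**2: subtract (-25/18)·h_5 from -5/2*v**2 - 9*v + 35/2 → -101/9*v - 505/9
  leading term v: subtract (101/17)·h_6 from -101/9*v - 505/9 → 0
  remainder 0.

S(f_4,h_6): leading monomials are coprime, so the S-polynomial reduces to 0 (Buchberger's first criterion).
S(h_5,h_6): lcm = v**2. S = -53/9*v - 265/9.
  leading term v: subtract (53/17)·h_6 from -53/9*v - 265/9 → 0
  remainder 0.

Every S-polynomial of the final basis reduces to 0, so we have a Gröbner basis.
Inter-reduce: drop elements whose leading term is divisible by another's, tail-reduce, and make monic.
Reduced Gröbner basis: {u - 5, v + 5}.

A lex Gröbner basis eliminates variables successively. Here v + 5 depends only on v, with roots {-5}; lifting each root through the earlier basis elements recovers the full solutions.
  v = -5: the earlier basis element becomes u - 5 = 0, giving u = 5 — point (5, -5).
Substituting each solution back into the original system confirms all equations vanish.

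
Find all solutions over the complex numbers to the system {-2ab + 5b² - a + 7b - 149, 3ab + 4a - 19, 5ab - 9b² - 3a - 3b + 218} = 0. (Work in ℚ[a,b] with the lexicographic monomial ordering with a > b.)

Compute a lex Gröbner basis by Buchberger's algorithm.
f_1 = -2ab - a + 5b² + 7b - 149, LT = ab.
f_2 = 3ab + 4a - 19, LT = ab.
f_3 = 5ab - 3a - 9b² - 3b + 218, LT = ab.

S(f_1,f_2): lcm = ab. S = -⅚a - 5/2b² - 7/2b + 485/6.
  reduce S modulo (f_1, f_2, f_3):
  remainder -⅚a - 5/2b² - 7/2b + 485/6 ≠ 0; add h_4 = -⅚a - 5/2b² - 7/2b + 485/6 to the basis.

S(f_1,f_3): lcm = ab. S = 11/10a - 7/10b² - 29/10b + 309/10.
  reduce S modulo (f_1, f_2, f_3, h_4):
  remainder -4b² - 188/25b + 688/5 ≠ 0; add h_5 = -4b² - 188/25b + 688/5 to the basis.

S(f_1,h_4): lcm = ab. S = ½a - 3b³ - 67/10b² + 187/2b + 149/2.
  reduce S modulo (f_1, f_2, f_3, h_4, h_5):
  remainder -4367/625b + 4367/125 ≠ 0; add h_6 = -4367/625b + 4367/125 to the basis.

The other S-polynomials (S(f_2,f_3), S(f_2,h_4), S(f_3,h_4), S(f_1,h_5), S(f_2,h_5), S(f_3,h_5), S(h_4,h_5), S(f_1,h_6), S(f_2,h_6), S(f_3,h_6), S(h_4,h_6), S(h_5,h_6)) all reduce to 0 modulo the current basis, so we have a Gröbner basis.
Inter-reduce: drop elements whose leading term is divisible by another's, tail-reduce, and make monic.
Reduced Gröbner basis: {a - 1, b - 5}.

A lex Gröbner basis eliminates variables successively. Here b - 5 depends only on b, with roots {5}; lifting each root through the earlier basis elements recovers the full solutions.
  b = 5: the earlier basis element becomes a - 1 = 0, giving a = 1 — point (1, 5).

{(1, 5)}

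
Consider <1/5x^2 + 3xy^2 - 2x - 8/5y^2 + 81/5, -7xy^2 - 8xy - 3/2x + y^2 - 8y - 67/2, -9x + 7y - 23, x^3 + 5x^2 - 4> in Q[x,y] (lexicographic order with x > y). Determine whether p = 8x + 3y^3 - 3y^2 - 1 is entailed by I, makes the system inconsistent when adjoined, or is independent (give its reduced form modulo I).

First compute the reduced Gröbner basis of I by Buchberger's algorithm.
f_1 = 1/5x^2 + 3xy^2 - 2x - 8/5y^2 + 81/5, LT = x^2.
f_2 = -7xy^2 - 8xy - 3/2x + y^2 - 8y - 67/2, LT = xy^2.
f_3 = -9x + 7y - 23, LT = x.
f_4 = x^3 + 5x^2 - 4, LT = x^3.

S(f_1,f_2): lcm = x^2y^2. S = -8/7x^2y - 3/14x^2 + 15xy^4 - 69/7xy^2 - 8/7xy - 67/14x - 8y^4 + 81y^2.
  leading term x^2y: subtract (-40/7y)·f_1 from -8/7x^2y - 3/14x^2 + 15xy^4 - 69/7xy^2 - 8/7xy - 67/14x - 8y^4 + 81y^2 → -3/14x^2 + 15xy^4 + 120/7xy^3 - 69/7xy^2 - 88/7xy - 67/14x - 8y^4 - 64/7y^3 + 81y^2 + 648/7y
  leading term x^2: subtract (-15/14)·f_1 from -3/14x^2 + 15xy^4 + 120/7xy^3 - 69/7xy^2 - 88/7xy - 67/14x - 8y^4 - 64/7y^3 + 81y^2 + 648/7y → 15xy^4 + 120/7xy^3 - 93/14xy^2 - 88/7xy - 97/14x - 8y^4 - 64/7y^3 + 555/7y^2 + 648/7y + 243/14
  leading term xy^4: subtract (-15/7y^2)·f_2 from 15xy^4 + 120/7xy^3 - 93/14xy^2 - 88/7xy - 97/14x - 8y^4 - 64/7y^3 + 555/7y^2 + 648/7y + 243/14 → -69/7xy^2 - 88/7xy - 97/14x - 41/7y^4 - 184/7y^3 + 15/2y^2 + 648/7y + 243/14
  leading term xy^2: subtract (69/49)·f_2 from -69/7xy^2 - 88/7xy - 97/14x - 41/7y^4 - 184/7y^3 + 15/2y^2 + 648/7y + 243/14 → -64/49xy - 236/49x - 41/7y^4 - 184/7y^3 + 597/98y^2 + 5088/49y + 3162/49
  leading term xy: subtract (64/441y)·f_3 from -64/49xy - 236/49x - 41/7y^4 - 184/7y^3 + 597/98y^2 + 5088/49y + 3162/49 → -236/49x - 41/7y^4 - 184/7y^3 + 4477/882y^2 + 6752/63y + 3162/49
  leading term x: subtract (236/441)·f_3 from -236/49x - 41/7y^4 - 184/7y^3 + 4477/882y^2 + 6752/63y + 3162/49 → -41/7y^4 - 184/7y^3 + 4477/882y^2 + 724/7y + 33886/441
  leading term y^4: no divisor's leading term divides it; move -41/7y^4 to the remainder.
  leading term y^3: no divisor's leading term divides it; move -184/7y^3 to the remainder.
  leading term y^2: no divisor's leading term divides it; move 4477/882y^2 to the remainder.
  leading term y: no divisor's leading term divides it; move 724/7y to the remainder.
  leading term 1: no divisor's leading term divides it; move 33886/441 to the remainder.
  remainder -41/7y^4 - 184/7y^3 + 4477/882y^2 + 724/7y + 33886/441 ≠ 0; add h_5 = -41/7y^4 - 184/7y^3 + 4477/882y^2 + 724/7y + 33886/441 to the basis.

S(f_1,f_3): lcm = x^2. S = 15xy^2 + 7/9xy - 113/9x - 8y^2 + 81.
  leading term xy^2: subtract (-15/7)·f_2 from 15xy^2 + 7/9xy - 113/9x - 8y^2 + 81 → -1031/63xy - 1987/126x - 41/7y^2 - 120/7y + 129/14
  leading term xy: subtract (1031/567y)·f_3 from -1031/63xy - 1987/126x - 41/7y^2 - 120/7y + 129/14 → -1987/126x - 10538/567y^2 + 1999/81y + 129/14
  leading term x: subtract (1987/1134)·f_3 from -1987/126x - 10538/567y^2 + 1999/81y + 129/14 → -10538/567y^2 + 2011/162y + 28075/567
  leading term y^2: no divisor's leading term divides it; move -10538/567y^2 to the remainder.
  leading term y: no divisor's leading term divides it; move 2011/162y to the remainder.
  leading term 1: no divisor's leading term divides it; move 28075/567 to the remainder.
  remainder -10538/567y^2 + 2011/162y + 28075/567 ≠ 0; add h_6 = -10538/567y^2 + 2011/162y + 28075/567 to the basis.

S(f_1,f_4): lcm = x^3. S = 15x^2y^2 - 15x^2 - 8xy^2 + 81x + 4.
  leading term x^2y^2: subtract (75y^2)·f_1 from 15x^2y^2 - 15x^2 - 8xy^2 + 81x + 4 → -15x^2 - 225xy^4 + 142xy^2 + 81x + 120y^4 - 1215y^2 + 4
  leading term x^2: subtract (-75)·f_1 from -15x^2 - 225xy^4 + 142xy^2 + 81x + 120y^4 - 1215y^2 + 4 → -225xy^4 + 367xy^2 - 69x + 120y^4 - 1335y^2 + 1219
  leading term xy^4: subtract (225/7y^2)·f_2 from -225xy^4 + 367xy^2 - 69x + 120y^4 - 1335y^2 + 1219 → 1800/7xy^3 + 5813/14xy^2 - 69x + 615/7y^4 + 1800/7y^3 - 3615/14y^2 + 1219
  leading term xy^3: subtract (-1800/49y)·f_2 from 1800/7xy^3 + 5813/14xy^2 - 69x + 615/7y^4 + 1800/7y^3 - 3615/14y^2 + 1219 → 11891/98xy^2 - 2700/49xy - 69x + 615/7y^4 + 14400/49y^3 - 54105/98y^2 - 60300/49y + 1219
  leading term xy^2: subtract (-11891/686)·f_2 from 11891/98xy^2 - 2700/49xy - 69x + 615/7y^4 + 14400/49y^3 - 54105/98y^2 - 60300/49y + 1219 → -66464/343xy - 130341/1372x + 615/7y^4 + 14400/49y^3 - 183422/343y^2 - 469664/343y + 875771/1372
  leading term xy: subtract (66464/3087y)·f_3 from -66464/343xy - 130341/1372x + 615/7y^4 + 14400/49y^3 - 183422/343y^2 - 469664/343y + 875771/1372 → -130341/1372x + 615/7y^4 + 14400/49y^3 - 2116046/3087y^2 - 385472/441y + 875771/1372
  leading term x: subtract (43447/4116)·f_3 from -130341/1372x + 615/7y^4 + 14400/49y^3 - 2116046/3087y^2 - 385472/441y + 875771/1372 → 615/7y^4 + 14400/49y^3 - 2116046/3087y^2 - 1672229/1764y + 1813297/2058
  leading term y^4: subtract (-15)·h_5 from 615/7y^4 + 14400/49y^3 - 2116046/3087y^2 - 1672229/1764y + 1813297/2058 → -4920/49y^3 - 3762007/6174y^2 + 1064491/1764y + 4185317/2058
  leading term y^3: subtract (199260/36883y)·h_6 from -4920/49y^3 - 3762007/6174y^2 + 1064491/1764y + 4185317/2058 → -22003668343/32530806y^2 + 3122481079/9294516y + 4185317/2058
  leading term y^2: subtract (198033015087/5441422756)·h_6 from -22003668343/32530806y^2 + 3122481079/9294516y + 4185317/2058 → -231523906679/1998889992y + 231523906679/999444996
  leading term y: no divisor's leading term divides it; move -231523906679/1998889992y to the remainder.
  leading term 1: no divisor's leading term divides it; move 231523906679/999444996 to the remainder.
  remainder -231523906679/1998889992y + 231523906679/999444996 ≠ 0; add h_7 = -231523906679/1998889992y + 231523906679/999444996 to the basis.

The other S-polynomials (S(f_2,f_3), S(f_2,f_4), S(f_3,f_4), S(f_1,h_5), S(f_2,h_5), S(f_3,h_5), S(f_4,h_5), S(f_1,h_6), S(f_2,h_6), S(f_3,h_6), S(f_4,h_6), S(h_5,h_6), S(f_1,h_7), S(f_2,h_7), S(f_3,h_7), S(f_4,h_7), S(h_5,h_7), S(h_6,h_7)) all reduce to 0 modulo the current basis, so we have a Gröbner basis.
Inter-reduce: drop elements whose leading term is divisible by another's, tail-reduce, and make monic.
Reduced Gröbner basis: {x + 1, y - 2}.
Label its elements g_1 = x + 1, g_2 = y - 2.

Reduce p = 8x + 3y^3 - 3y^2 - 1 modulo G:
  leading term x: subtract (8)·g_1 from 8x + 3y^3 - 3y^2 - 1 → 3y^3 - 3y^2 - 9
  leading term y^3: subtract (3y^2)·g_2 from 3y^3 - 3y^2 - 9 → 3y^2 - 9
  leading term y^2: subtract (3y)·g_2 from 3y^2 - 9 → 6y - 9
  leading term y: subtract (6)·g_2 from 6y - 9 → 3
  leading term 1: no divisor's leading term divides it; move 3 to the remainder.
  normal form = 3.
The normal form is nonzero, so p ∉ I. Since p minus its normal form lies in I, I + (p) = I + (r) where r = 3; decide whether this ideal is the whole ring.
Here r = 3 is a nonzero constant, hence a unit: 1 ∈ I + (p), the Gröbner basis of I + (p) is {1}, and the enlarged system has no common solution — adjoining p is inconsistent.

Adjoining 8x + 3y^3 - 3y^2 - 1 makes the ideal the whole ring: the system is inconsistent.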